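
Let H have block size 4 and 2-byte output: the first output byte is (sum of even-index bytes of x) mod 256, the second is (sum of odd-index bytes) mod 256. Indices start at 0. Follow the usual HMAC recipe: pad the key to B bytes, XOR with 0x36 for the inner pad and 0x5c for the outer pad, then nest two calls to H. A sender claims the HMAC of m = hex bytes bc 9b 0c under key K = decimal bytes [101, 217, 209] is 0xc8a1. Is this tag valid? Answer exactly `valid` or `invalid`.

Key decimal bytes [101, 217, 209] = 65 d9 d1 is 3 bytes ≤ B = 4; zero-pad to 4 bytes: K' = 65 d9 d1 00.
K' ⊕ ipad = 53 ef e7 36; K' ⊕ opad = 39 85 8d 5c.
Inner hash: even-index sum = 514 mod 256 = 2; odd-index sum = 448 mod 256 = 192 → 02 c0.
Outer hash (recomputed tag): even-index sum = 200 mod 256 = 200; odd-index sum = 417 mod 256 = 161 → c8 a1.
Recomputed tag = c8a1; claimed = c8a1 → match.

valid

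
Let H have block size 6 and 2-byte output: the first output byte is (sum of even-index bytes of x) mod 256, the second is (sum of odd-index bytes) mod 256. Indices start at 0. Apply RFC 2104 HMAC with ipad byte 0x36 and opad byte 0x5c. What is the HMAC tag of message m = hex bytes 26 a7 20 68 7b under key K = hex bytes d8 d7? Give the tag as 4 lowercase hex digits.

579f

Key hex bytes d8 d7 is 2 bytes ≤ B = 6; zero-pad to 6 bytes: K' = d8 d7 00 00 00 00.
K' ⊕ ipad = ee e1 36 36 36 36.  K' ⊕ opad = 84 8b 5c 5c 5c 5c.
Inner input = (K'⊕ipad) ∥ m = ee e1 36 36 36 36 ∥ 26 a7 20 68 7b.
Inner hash: even-index sum = 539 mod 256 = 27; odd-index sum = 604 mod 256 = 92 → 1b 5c.
Outer input = (K'⊕opad) ∥ inner = 84 8b 5c 5c 5c 5c ∥ 1b 5c.
Outer hash (tag): even-index sum = 343 mod 256 = 87; odd-index sum = 415 mod 256 = 159 → 57 9f.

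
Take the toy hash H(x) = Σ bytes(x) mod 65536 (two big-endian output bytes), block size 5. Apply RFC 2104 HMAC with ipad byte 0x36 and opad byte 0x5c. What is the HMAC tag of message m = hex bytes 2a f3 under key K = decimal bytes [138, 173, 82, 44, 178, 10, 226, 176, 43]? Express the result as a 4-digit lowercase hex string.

Key decimal bytes [138, 173, 82, 44, 178, 10, 226, 176, 43] = 8a ad 52 2c b2 0a e2 b0 2b is 9 bytes > B = 5, so hash it first: H(key) = 04 2e, then zero-pad to 5 bytes: K' = 04 2e 00 00 00.
K' ⊕ ipad = 32 18 36 36 36.  K' ⊕ opad = 58 72 5c 5c 5c.
Inner input = (K'⊕ipad) ∥ m = 32 18 36 36 36 ∥ 2a f3.
Inner hash: sum = 50+24+54+54+54+42+243 = 521 → 02 09.
Outer input = (K'⊕opad) ∥ inner = 58 72 5c 5c 5c ∥ 02 09.
Outer hash (tag): sum = 88+114+92+92+92+2+9 = 489 → 01 e9.

01e9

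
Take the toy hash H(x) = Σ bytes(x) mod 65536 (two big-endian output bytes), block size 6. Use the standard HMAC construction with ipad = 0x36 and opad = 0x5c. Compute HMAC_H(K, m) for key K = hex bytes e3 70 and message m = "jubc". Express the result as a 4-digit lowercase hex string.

Key hex bytes e3 70 is 2 bytes ≤ B = 6; zero-pad to 6 bytes: K' = e3 70 00 00 00 00.
K' ⊕ ipad = d5 46 36 36 36 36.  K' ⊕ opad = bf 2c 5c 5c 5c 5c.
Inner input = (K'⊕ipad) ∥ m = d5 46 36 36 36 36 ∥ 6a 75 62 63.
Inner hash: sum = 213+70+54+54+54+54+106+117+98+99 = 919 → 03 97.
Outer input = (K'⊕opad) ∥ inner = bf 2c 5c 5c 5c 5c ∥ 03 97.
Outer hash (tag): sum = 191+44+92+92+92+92+3+151 = 757 → 02 f5.

02f5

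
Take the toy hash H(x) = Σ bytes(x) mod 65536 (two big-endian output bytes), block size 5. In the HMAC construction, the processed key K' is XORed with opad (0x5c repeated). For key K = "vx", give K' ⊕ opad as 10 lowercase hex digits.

Key "vx" = 76 78 is 2 bytes ≤ B = 5; zero-pad to 5 bytes: K' = 76 78 00 00 00.
XOR each byte with 0x5c: 76⊕5c=2a, 78⊕5c=24, 00⊕5c=5c, 00⊕5c=5c, 00⊕5c=5c.

2a245c5c5c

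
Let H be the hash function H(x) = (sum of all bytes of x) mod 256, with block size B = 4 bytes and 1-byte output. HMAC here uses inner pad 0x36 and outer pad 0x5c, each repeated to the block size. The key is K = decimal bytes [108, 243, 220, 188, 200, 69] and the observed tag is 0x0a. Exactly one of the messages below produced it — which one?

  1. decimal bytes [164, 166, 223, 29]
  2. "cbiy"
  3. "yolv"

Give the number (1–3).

Key decimal bytes [108, 243, 220, 188, 200, 69] = 6c f3 dc bc c8 45 is 6 bytes > B = 4, so hash it first: H(key) = 04, then zero-pad to 4 bytes: K' = 04 00 00 00.
K' ⊕ ipad = 32 36 36 36; K' ⊕ opad = 58 5c 5c 5c.
m1: inner = H(32 36 36 36 a4 a6 df 1d) = 1a; tag = H(58 5c 5c 5c 1a) = 86
m2: inner = H(32 36 36 36 63 62 69 79) = 7b; tag = H(58 5c 5c 5c 7b) = e7
m3: inner = H(32 36 36 36 79 6f 6c 76) = 9e; tag = H(58 5c 5c 5c 9e) = 0a ← matches

3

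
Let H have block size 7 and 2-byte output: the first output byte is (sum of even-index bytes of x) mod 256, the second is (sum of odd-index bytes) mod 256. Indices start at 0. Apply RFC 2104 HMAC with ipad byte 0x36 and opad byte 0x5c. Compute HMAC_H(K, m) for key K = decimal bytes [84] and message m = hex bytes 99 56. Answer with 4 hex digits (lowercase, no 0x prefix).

Key decimal bytes [84] = 54 is 1 byte ≤ B = 7; zero-pad to 7 bytes: K' = 54 00 00 00 00 00 00.
K' ⊕ ipad = 62 36 36 36 36 36 36.  K' ⊕ opad = 08 5c 5c 5c 5c 5c 5c.
Inner input = (K'⊕ipad) ∥ m = 62 36 36 36 36 36 36 ∥ 99 56.
Inner hash: even-index sum = 346 mod 256 = 90; odd-index sum = 315 mod 256 = 59 → 5a 3b.
Outer input = (K'⊕opad) ∥ inner = 08 5c 5c 5c 5c 5c 5c ∥ 5a 3b.
Outer hash (tag): even-index sum = 343 mod 256 = 87; odd-index sum = 366 mod 256 = 110 → 57 6e.

576e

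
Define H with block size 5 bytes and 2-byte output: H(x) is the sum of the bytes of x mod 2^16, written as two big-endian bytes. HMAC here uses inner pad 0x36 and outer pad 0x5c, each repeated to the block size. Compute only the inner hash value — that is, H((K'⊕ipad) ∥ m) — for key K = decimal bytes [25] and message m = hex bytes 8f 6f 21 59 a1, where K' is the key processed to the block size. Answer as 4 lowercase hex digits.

0320

Key decimal bytes [25] = 19 is 1 byte ≤ B = 5; zero-pad to 5 bytes: K' = 19 00 00 00 00.
K' ⊕ ipad = 2f 36 36 36 36.
Inner input = 2f 36 36 36 36 ∥ 8f 6f 21 59 a1.
Inner hash: sum = 47+54+54+54+54+143+111+33+89+161 = 800 → 03 20.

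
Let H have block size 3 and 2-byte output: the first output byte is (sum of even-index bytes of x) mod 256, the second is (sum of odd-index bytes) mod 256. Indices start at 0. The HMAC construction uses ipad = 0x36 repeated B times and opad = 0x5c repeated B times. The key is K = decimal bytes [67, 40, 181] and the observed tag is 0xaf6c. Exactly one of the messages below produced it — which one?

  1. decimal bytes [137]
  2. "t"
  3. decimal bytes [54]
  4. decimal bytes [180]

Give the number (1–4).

Key decimal bytes [67, 40, 181] = 43 28 b5 is exactly B = 3 bytes: K' = 43 28 b5.
K' ⊕ ipad = 75 1e 83; K' ⊕ opad = 1f 74 e9.
m1: inner = H(75 1e 83 89) = f8 a7; tag = H(1f 74 e9 f8 a7) = af6c ← matches
m2: inner = H(75 1e 83 74) = f8 92; tag = H(1f 74 e9 f8 92) = 9a6c
m3: inner = H(75 1e 83 36) = f8 54; tag = H(1f 74 e9 f8 54) = 5c6c
m4: inner = H(75 1e 83 b4) = f8 d2; tag = H(1f 74 e9 f8 d2) = da6c

1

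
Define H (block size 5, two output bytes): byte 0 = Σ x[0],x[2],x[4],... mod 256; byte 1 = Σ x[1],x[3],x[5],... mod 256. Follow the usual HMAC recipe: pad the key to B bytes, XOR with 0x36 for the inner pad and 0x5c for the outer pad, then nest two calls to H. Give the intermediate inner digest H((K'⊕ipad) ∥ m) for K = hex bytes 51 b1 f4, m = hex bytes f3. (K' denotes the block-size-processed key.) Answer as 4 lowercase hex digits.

Key hex bytes 51 b1 f4 is 3 bytes ≤ B = 5; zero-pad to 5 bytes: K' = 51 b1 f4 00 00.
K' ⊕ ipad = 67 87 c2 36 36.
Inner input = 67 87 c2 36 36 ∥ f3.
Inner hash: even-index sum = 351 mod 256 = 95; odd-index sum = 432 mod 256 = 176 → 5f b0.

5fb0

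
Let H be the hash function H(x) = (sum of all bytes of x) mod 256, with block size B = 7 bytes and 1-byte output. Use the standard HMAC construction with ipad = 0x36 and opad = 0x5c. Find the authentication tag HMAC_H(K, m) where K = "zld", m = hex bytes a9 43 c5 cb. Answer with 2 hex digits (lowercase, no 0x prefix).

4a

Key "zld" = 7a 6c 64 is 3 bytes ≤ B = 7; zero-pad to 7 bytes: K' = 7a 6c 64 00 00 00 00.
K' ⊕ ipad = 4c 5a 52 36 36 36 36.  K' ⊕ opad = 26 30 38 5c 5c 5c 5c.
Inner input = (K'⊕ipad) ∥ m = 4c 5a 52 36 36 36 36 ∥ a9 43 c5 cb.
Inner hash: sum = 76+90+82+54+54+54+54+169+67+197+203 = 1100; mod 256 = 76 → 4c.
Outer input = (K'⊕opad) ∥ inner = 26 30 38 5c 5c 5c 5c ∥ 4c.
Outer hash (tag): sum = 38+48+56+92+92+92+92+76 = 586; mod 256 = 74 → 4a.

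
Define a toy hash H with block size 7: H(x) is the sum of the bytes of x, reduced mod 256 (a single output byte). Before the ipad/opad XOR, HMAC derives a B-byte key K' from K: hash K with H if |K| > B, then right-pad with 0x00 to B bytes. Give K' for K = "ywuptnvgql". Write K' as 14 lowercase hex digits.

|K| = 10 > B = 7, so first hash the key.
H(K): sum = 121+119+117+112+116+110+118+103+113+108 = 1137; mod 256 = 113 → 71.
Zero-pad H(K) = 71 to 7 bytes: K' = 71 00 00 00 00 00 00.

71000000000000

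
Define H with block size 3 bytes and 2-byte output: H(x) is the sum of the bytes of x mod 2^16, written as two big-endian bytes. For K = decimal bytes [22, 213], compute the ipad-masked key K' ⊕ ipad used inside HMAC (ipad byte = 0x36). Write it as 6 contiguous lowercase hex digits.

Key decimal bytes [22, 213] = 16 d5 is 2 bytes ≤ B = 3; zero-pad to 3 bytes: K' = 16 d5 00.
XOR each byte with 0x36: 16⊕36=20, d5⊕36=e3, 00⊕36=36.

20e336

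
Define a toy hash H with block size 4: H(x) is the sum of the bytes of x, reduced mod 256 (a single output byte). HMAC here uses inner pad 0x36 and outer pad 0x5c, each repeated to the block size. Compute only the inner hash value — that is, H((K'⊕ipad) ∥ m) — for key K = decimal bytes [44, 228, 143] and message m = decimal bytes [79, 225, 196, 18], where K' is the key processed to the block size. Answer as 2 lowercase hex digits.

e1

Key decimal bytes [44, 228, 143] = 2c e4 8f is 3 bytes ≤ B = 4; zero-pad to 4 bytes: K' = 2c e4 8f 00.
K' ⊕ ipad = 1a d2 b9 36.
Inner input = 1a d2 b9 36 ∥ 4f e1 c4 12.
Inner hash: sum = 26+210+185+54+79+225+196+18 = 993; mod 256 = 225 → e1.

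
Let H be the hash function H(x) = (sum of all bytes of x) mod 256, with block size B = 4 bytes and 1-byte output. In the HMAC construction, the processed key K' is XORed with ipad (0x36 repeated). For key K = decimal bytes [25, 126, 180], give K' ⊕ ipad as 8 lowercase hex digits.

Key decimal bytes [25, 126, 180] = 19 7e b4 is 3 bytes ≤ B = 4; zero-pad to 4 bytes: K' = 19 7e b4 00.
XOR each byte with 0x36: 19⊕36=2f, 7e⊕36=48, b4⊕36=82, 00⊕36=36.

2f488236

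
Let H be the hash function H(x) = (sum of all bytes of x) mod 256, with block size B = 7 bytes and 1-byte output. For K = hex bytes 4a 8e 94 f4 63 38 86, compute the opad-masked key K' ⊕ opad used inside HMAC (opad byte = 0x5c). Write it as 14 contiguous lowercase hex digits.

16d2c8a83f64da

Key hex bytes 4a 8e 94 f4 63 38 86 is exactly B = 7 bytes: K' = 4a 8e 94 f4 63 38 86.
XOR each byte with 0x5c: 4a⊕5c=16, 8e⊕5c=d2, 94⊕5c=c8, f4⊕5c=a8, 63⊕5c=3f, 38⊕5c=64, 86⊕5c=da.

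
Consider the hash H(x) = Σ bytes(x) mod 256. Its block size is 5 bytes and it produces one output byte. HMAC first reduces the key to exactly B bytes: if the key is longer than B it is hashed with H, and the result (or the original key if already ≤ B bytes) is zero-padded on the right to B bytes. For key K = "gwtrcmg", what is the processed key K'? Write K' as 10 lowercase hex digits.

fb00000000

|K| = 7 > B = 5, so first hash the key.
H(K): sum = 103+119+116+114+99+109+103 = 763; mod 256 = 251 → fb.
Zero-pad H(K) = fb to 5 bytes: K' = fb 00 00 00 00.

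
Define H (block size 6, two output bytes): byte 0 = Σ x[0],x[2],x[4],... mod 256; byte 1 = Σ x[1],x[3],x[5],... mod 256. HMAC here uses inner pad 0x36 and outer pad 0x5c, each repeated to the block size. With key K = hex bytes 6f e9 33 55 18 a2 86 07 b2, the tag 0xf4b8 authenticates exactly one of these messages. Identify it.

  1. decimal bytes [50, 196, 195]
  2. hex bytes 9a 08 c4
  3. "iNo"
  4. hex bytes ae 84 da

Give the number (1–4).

2

Key hex bytes 6f e9 33 55 18 a2 86 07 b2 is 9 bytes > B = 6, so hash it first: H(key) = f2 e7, then zero-pad to 6 bytes: K' = f2 e7 00 00 00 00.
K' ⊕ ipad = c4 d1 36 36 36 36; K' ⊕ opad = ae bb 5c 5c 5c 5c.
m1: inner = H(c4 d1 36 36 36 36 32 c4 c3) = 25 01; tag = H(ae bb 5c 5c 5c 5c 25 01) = 8b74
m2: inner = H(c4 d1 36 36 36 36 9a 08 c4) = 8e 45; tag = H(ae bb 5c 5c 5c 5c 8e 45) = f4b8 ← matches
m3: inner = H(c4 d1 36 36 36 36 69 4e 6f) = 08 8b; tag = H(ae bb 5c 5c 5c 5c 08 8b) = 6efe
m4: inner = H(c4 d1 36 36 36 36 ae 84 da) = b8 c1; tag = H(ae bb 5c 5c 5c 5c b8 c1) = 1e34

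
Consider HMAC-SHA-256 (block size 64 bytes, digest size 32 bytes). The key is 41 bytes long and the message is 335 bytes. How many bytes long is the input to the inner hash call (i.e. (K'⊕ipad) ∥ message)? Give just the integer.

399

Key is 41 ≤ 64 bytes, zero-padded: |K'| = 64.
Inner input = (K'⊕ipad) ∥ m → 64 + 335 = 399 bytes.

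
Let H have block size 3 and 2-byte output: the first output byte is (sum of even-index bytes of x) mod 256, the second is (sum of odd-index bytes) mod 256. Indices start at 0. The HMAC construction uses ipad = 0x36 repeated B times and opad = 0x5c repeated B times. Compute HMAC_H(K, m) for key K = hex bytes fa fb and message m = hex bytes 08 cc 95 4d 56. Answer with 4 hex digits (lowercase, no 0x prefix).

c2c2

Key hex bytes fa fb is 2 bytes ≤ B = 3; zero-pad to 3 bytes: K' = fa fb 00.
K' ⊕ ipad = cc cd 36.  K' ⊕ opad = a6 a7 5c.
Inner input = (K'⊕ipad) ∥ m = cc cd 36 ∥ 08 cc 95 4d 56.
Inner hash: even-index sum = 539 mod 256 = 27; odd-index sum = 448 mod 256 = 192 → 1b c0.
Outer input = (K'⊕opad) ∥ inner = a6 a7 5c ∥ 1b c0.
Outer hash (tag): even-index sum = 450 mod 256 = 194; odd-index sum = 194 mod 256 = 194 → c2 c2.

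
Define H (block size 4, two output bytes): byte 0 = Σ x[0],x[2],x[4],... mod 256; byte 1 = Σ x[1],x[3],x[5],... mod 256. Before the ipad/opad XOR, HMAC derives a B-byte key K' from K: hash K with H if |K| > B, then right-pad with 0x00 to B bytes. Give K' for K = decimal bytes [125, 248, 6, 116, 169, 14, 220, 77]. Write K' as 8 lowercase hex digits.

08c70000

|K| = 8 > B = 4, so first hash the key.
H(K): even-index sum = 520 mod 256 = 8; odd-index sum = 455 mod 256 = 199 → 08 c7.
Zero-pad H(K) = 08 c7 to 4 bytes: K' = 08 c7 00 00.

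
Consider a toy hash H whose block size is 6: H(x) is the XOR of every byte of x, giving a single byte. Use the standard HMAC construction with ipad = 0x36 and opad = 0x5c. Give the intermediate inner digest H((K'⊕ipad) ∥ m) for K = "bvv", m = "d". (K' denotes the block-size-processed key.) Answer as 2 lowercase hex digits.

Key "bvv" = 62 76 76 is 3 bytes ≤ B = 6; zero-pad to 6 bytes: K' = 62 76 76 00 00 00.
K' ⊕ ipad = 54 40 40 36 36 36.
Inner input = 54 40 40 36 36 36 ∥ 64.
Inner hash: XOR 54⊕40⊕40⊕36⊕36⊕36⊕64 = 06.

06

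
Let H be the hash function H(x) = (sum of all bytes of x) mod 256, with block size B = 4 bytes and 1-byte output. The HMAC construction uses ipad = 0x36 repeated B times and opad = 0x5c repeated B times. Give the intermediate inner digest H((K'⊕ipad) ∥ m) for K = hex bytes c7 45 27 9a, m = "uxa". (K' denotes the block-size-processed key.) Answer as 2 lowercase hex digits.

Key hex bytes c7 45 27 9a is exactly B = 4 bytes: K' = c7 45 27 9a.
K' ⊕ ipad = f1 73 11 ac.
Inner input = f1 73 11 ac ∥ 75 78 61.
Inner hash: sum = 241+115+17+172+117+120+97 = 879; mod 256 = 111 → 6f.

6f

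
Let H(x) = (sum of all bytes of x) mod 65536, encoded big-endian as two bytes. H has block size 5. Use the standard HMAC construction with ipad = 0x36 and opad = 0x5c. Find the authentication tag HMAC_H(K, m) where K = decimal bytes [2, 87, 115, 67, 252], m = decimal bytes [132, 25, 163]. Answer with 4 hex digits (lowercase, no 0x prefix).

Key decimal bytes [2, 87, 115, 67, 252] = 02 57 73 43 fc is exactly B = 5 bytes: K' = 02 57 73 43 fc.
K' ⊕ ipad = 34 61 45 75 ca.  K' ⊕ opad = 5e 0b 2f 1f a0.
Inner input = (K'⊕ipad) ∥ m = 34 61 45 75 ca ∥ 84 19 a3.
Inner hash: sum = 52+97+69+117+202+132+25+163 = 857 → 03 59.
Outer input = (K'⊕opad) ∥ inner = 5e 0b 2f 1f a0 ∥ 03 59.
Outer hash (tag): sum = 94+11+47+31+160+3+89 = 435 → 01 b3.

01b3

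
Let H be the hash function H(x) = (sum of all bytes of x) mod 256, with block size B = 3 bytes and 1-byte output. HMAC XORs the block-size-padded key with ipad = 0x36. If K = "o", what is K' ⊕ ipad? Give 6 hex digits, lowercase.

Key "o" = 6f is 1 byte ≤ B = 3; zero-pad to 3 bytes: K' = 6f 00 00.
XOR each byte with 0x36: 6f⊕36=59, 00⊕36=36, 00⊕36=36.

593636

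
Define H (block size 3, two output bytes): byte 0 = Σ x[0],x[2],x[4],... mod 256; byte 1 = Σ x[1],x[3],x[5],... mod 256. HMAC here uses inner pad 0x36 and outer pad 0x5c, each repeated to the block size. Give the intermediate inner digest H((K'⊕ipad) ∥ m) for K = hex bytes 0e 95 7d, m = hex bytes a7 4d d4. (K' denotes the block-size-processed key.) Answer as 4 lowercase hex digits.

Key hex bytes 0e 95 7d is exactly B = 3 bytes: K' = 0e 95 7d.
K' ⊕ ipad = 38 a3 4b.
Inner input = 38 a3 4b ∥ a7 4d d4.
Inner hash: even-index sum = 208 mod 256 = 208; odd-index sum = 542 mod 256 = 30 → d0 1e.

d01e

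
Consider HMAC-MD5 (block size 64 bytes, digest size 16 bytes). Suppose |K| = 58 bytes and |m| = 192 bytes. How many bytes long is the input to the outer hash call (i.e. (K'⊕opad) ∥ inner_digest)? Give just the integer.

Key is 58 ≤ 64 bytes, zero-padded: |K'| = 64.
Outer input = (K'⊕opad) ∥ H(inner) → 64 + 16 = 80 bytes.

80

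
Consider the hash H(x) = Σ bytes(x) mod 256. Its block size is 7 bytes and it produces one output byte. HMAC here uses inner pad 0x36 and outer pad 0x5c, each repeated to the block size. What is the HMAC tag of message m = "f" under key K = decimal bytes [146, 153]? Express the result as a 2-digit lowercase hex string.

Key decimal bytes [146, 153] = 92 99 is 2 bytes ≤ B = 7; zero-pad to 7 bytes: K' = 92 99 00 00 00 00 00.
K' ⊕ ipad = a4 af 36 36 36 36 36.  K' ⊕ opad = ce c5 5c 5c 5c 5c 5c.
Inner input = (K'⊕ipad) ∥ m = a4 af 36 36 36 36 36 ∥ 66.
Inner hash: sum = 164+175+54+54+54+54+54+102 = 711; mod 256 = 199 → c7.
Outer input = (K'⊕opad) ∥ inner = ce c5 5c 5c 5c 5c 5c ∥ c7.
Outer hash (tag): sum = 206+197+92+92+92+92+92+199 = 1062; mod 256 = 38 → 26.

26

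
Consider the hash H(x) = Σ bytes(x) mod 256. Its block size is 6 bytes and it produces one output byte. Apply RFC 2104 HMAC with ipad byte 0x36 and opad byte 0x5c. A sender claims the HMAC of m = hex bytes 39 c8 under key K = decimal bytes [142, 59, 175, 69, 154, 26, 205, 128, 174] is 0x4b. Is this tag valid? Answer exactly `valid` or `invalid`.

Key decimal bytes [142, 59, 175, 69, 154, 26, 205, 128, 174] = 8e 3b af 45 9a 1a cd 80 ae is 9 bytes > B = 6, so hash it first: H(key) = 6c, then zero-pad to 6 bytes: K' = 6c 00 00 00 00 00.
K' ⊕ ipad = 5a 36 36 36 36 36; K' ⊕ opad = 30 5c 5c 5c 5c 5c.
Inner hash: sum = 90+54+54+54+54+54+57+200 = 617; mod 256 = 105 → 69.
Outer hash (recomputed tag): sum = 48+92+92+92+92+92+105 = 613; mod 256 = 101 → 65.
Recomputed tag = 65; claimed = 4b → mismatch.

invalid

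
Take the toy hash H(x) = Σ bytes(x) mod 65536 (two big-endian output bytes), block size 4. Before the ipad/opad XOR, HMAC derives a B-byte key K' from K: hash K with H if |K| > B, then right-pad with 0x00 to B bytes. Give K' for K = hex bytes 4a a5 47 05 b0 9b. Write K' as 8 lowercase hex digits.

|K| = 6 > B = 4, so first hash the key.
H(K): sum = 74+165+71+5+176+155 = 646 → 02 86.
Zero-pad H(K) = 02 86 to 4 bytes: K' = 02 86 00 00.

02860000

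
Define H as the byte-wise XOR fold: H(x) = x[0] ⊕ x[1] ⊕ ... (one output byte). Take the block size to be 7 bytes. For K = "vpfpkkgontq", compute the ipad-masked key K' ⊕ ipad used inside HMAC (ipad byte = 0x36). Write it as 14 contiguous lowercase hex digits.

Key "vpfpkkgontq" = 76 70 66 70 6b 6b 67 6f 6e 74 71 is 11 bytes > B = 7, so hash it first: H(key) = 73, then zero-pad to 7 bytes: K' = 73 00 00 00 00 00 00.
XOR each byte with 0x36: 73⊕36=45, 00⊕36=36, 00⊕36=36, 00⊕36=36, 00⊕36=36, 00⊕36=36, 00⊕36=36.

45363636363636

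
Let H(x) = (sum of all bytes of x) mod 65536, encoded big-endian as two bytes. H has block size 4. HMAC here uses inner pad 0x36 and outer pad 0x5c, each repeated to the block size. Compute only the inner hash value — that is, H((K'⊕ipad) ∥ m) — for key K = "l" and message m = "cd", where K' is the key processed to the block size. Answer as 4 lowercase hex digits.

Key "l" = 6c is 1 byte ≤ B = 4; zero-pad to 4 bytes: K' = 6c 00 00 00.
K' ⊕ ipad = 5a 36 36 36.
Inner input = 5a 36 36 36 ∥ 63 64.
Inner hash: sum = 90+54+54+54+99+100 = 451 → 01 c3.

01c3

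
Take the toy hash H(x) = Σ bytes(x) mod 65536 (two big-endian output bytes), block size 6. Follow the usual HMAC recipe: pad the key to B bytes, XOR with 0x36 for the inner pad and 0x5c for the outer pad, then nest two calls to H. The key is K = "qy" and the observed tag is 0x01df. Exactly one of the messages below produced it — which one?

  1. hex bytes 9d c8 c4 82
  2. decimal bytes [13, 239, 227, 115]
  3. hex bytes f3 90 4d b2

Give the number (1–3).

Key "qy" = 71 79 is 2 bytes ≤ B = 6; zero-pad to 6 bytes: K' = 71 79 00 00 00 00.
K' ⊕ ipad = 47 4f 36 36 36 36; K' ⊕ opad = 2d 25 5c 5c 5c 5c.
m1: inner = H(47 4f 36 36 36 36 9d c8 c4 82) = 04 19; tag = H(2d 25 5c 5c 5c 5c 04 19) = 01df ← matches
m2: inner = H(47 4f 36 36 36 36 0d ef e3 73) = 03 c0; tag = H(2d 25 5c 5c 5c 5c 03 c0) = 0285
m3: inner = H(47 4f 36 36 36 36 f3 90 4d b2) = 03 f0; tag = H(2d 25 5c 5c 5c 5c 03 f0) = 02b5

1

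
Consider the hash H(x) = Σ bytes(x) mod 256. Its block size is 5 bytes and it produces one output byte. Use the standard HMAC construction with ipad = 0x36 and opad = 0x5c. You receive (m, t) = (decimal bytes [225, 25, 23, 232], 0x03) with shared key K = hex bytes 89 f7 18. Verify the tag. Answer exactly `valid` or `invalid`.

Key hex bytes 89 f7 18 is 3 bytes ≤ B = 5; zero-pad to 5 bytes: K' = 89 f7 18 00 00.
K' ⊕ ipad = bf c1 2e 36 36; K' ⊕ opad = d5 ab 44 5c 5c.
Inner hash: sum = 191+193+46+54+54+225+25+23+232 = 1043; mod 256 = 19 → 13.
Outer hash (recomputed tag): sum = 213+171+68+92+92+19 = 655; mod 256 = 143 → 8f.
Recomputed tag = 8f; claimed = 03 → mismatch.

invalid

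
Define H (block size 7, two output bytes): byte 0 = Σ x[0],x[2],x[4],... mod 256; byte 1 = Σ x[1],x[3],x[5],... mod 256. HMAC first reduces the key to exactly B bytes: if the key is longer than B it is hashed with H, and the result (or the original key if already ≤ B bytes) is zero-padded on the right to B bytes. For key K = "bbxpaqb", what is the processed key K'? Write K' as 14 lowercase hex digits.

Key "bbxpaqb" = 62 62 78 70 61 71 62 is exactly B = 7 bytes: K' = 62 62 78 70 61 71 62.

62627870617162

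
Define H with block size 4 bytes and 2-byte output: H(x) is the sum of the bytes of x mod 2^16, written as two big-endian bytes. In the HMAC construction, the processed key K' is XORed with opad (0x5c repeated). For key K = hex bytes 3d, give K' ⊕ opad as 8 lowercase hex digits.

615c5c5c

Key hex bytes 3d is 1 byte ≤ B = 4; zero-pad to 4 bytes: K' = 3d 00 00 00.
XOR each byte with 0x5c: 3d⊕5c=61, 00⊕5c=5c, 00⊕5c=5c, 00⊕5c=5c.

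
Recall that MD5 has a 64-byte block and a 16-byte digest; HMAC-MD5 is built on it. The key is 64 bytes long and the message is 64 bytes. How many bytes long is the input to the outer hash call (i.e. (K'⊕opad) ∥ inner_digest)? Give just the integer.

Key is 64 ≤ 64 bytes, zero-padded: |K'| = 64.
Outer input = (K'⊕opad) ∥ H(inner) → 64 + 16 = 80 bytes.

80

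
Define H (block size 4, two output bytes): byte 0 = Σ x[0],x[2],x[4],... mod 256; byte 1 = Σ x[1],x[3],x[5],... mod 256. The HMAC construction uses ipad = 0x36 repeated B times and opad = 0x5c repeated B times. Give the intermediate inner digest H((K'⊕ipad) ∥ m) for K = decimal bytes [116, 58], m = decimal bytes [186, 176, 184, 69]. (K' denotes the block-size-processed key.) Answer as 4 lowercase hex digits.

ea37

Key decimal bytes [116, 58] = 74 3a is 2 bytes ≤ B = 4; zero-pad to 4 bytes: K' = 74 3a 00 00.
K' ⊕ ipad = 42 0c 36 36.
Inner input = 42 0c 36 36 ∥ ba b0 b8 45.
Inner hash: even-index sum = 490 mod 256 = 234; odd-index sum = 311 mod 256 = 55 → ea 37.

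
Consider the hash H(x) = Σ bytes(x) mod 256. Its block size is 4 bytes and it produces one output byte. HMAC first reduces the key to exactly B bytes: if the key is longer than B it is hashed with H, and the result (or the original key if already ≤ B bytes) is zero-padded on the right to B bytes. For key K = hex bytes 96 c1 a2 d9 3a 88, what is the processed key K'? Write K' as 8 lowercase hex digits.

94000000

|K| = 6 > B = 4, so first hash the key.
H(K): sum = 150+193+162+217+58+136 = 916; mod 256 = 148 → 94.
Zero-pad H(K) = 94 to 4 bytes: K' = 94 00 00 00.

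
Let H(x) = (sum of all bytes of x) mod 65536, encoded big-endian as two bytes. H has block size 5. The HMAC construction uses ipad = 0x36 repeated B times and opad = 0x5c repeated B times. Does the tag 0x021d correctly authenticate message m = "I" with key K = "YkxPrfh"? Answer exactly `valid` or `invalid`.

valid

Key "YkxPrfh" = 59 6b 78 50 72 66 68 is 7 bytes > B = 5, so hash it first: H(key) = 02 cc, then zero-pad to 5 bytes: K' = 02 cc 00 00 00.
K' ⊕ ipad = 34 fa 36 36 36; K' ⊕ opad = 5e 90 5c 5c 5c.
Inner hash: sum = 52+250+54+54+54+73 = 537 → 02 19.
Outer hash (recomputed tag): sum = 94+144+92+92+92+2+25 = 541 → 02 1d.
Recomputed tag = 021d; claimed = 021d → match.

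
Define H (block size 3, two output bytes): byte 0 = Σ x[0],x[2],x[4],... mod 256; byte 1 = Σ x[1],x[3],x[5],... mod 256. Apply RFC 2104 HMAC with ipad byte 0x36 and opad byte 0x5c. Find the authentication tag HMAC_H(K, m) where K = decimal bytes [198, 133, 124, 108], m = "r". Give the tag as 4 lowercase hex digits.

b357

Key decimal bytes [198, 133, 124, 108] = c6 85 7c 6c is 4 bytes > B = 3, so hash it first: H(key) = 42 f1, then zero-pad to 3 bytes: K' = 42 f1 00.
K' ⊕ ipad = 74 c7 36.  K' ⊕ opad = 1e ad 5c.
Inner input = (K'⊕ipad) ∥ m = 74 c7 36 ∥ 72.
Inner hash: even-index sum = 170 mod 256 = 170; odd-index sum = 313 mod 256 = 57 → aa 39.
Outer input = (K'⊕opad) ∥ inner = 1e ad 5c ∥ aa 39.
Outer hash (tag): even-index sum = 179 mod 256 = 179; odd-index sum = 343 mod 256 = 87 → b3 57.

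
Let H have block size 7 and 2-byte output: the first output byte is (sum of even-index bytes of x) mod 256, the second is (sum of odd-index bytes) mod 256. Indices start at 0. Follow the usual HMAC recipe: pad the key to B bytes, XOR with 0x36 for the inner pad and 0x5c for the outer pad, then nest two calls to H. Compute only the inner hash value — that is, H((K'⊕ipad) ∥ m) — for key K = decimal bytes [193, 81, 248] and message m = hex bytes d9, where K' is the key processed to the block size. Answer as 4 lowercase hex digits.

31ac

Key decimal bytes [193, 81, 248] = c1 51 f8 is 3 bytes ≤ B = 7; zero-pad to 7 bytes: K' = c1 51 f8 00 00 00 00.
K' ⊕ ipad = f7 67 ce 36 36 36 36.
Inner input = f7 67 ce 36 36 36 36 ∥ d9.
Inner hash: even-index sum = 561 mod 256 = 49; odd-index sum = 428 mod 256 = 172 → 31 ac.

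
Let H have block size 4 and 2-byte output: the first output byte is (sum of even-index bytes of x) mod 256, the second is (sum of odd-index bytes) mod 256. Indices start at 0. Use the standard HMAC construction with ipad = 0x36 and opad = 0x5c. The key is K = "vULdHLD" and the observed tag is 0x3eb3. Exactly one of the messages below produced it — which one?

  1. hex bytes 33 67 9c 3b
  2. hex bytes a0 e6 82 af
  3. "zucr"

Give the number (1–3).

2

Key "vULdHLD" = 76 55 4c 64 48 4c 44 is 7 bytes > B = 4, so hash it first: H(key) = 4e 05, then zero-pad to 4 bytes: K' = 4e 05 00 00.
K' ⊕ ipad = 78 33 36 36; K' ⊕ opad = 12 59 5c 5c.
m1: inner = H(78 33 36 36 33 67 9c 3b) = 7d 0b; tag = H(12 59 5c 5c 7d 0b) = ebc0
m2: inner = H(78 33 36 36 a0 e6 82 af) = d0 fe; tag = H(12 59 5c 5c d0 fe) = 3eb3 ← matches
m3: inner = H(78 33 36 36 7a 75 63 72) = 8b 50; tag = H(12 59 5c 5c 8b 50) = f905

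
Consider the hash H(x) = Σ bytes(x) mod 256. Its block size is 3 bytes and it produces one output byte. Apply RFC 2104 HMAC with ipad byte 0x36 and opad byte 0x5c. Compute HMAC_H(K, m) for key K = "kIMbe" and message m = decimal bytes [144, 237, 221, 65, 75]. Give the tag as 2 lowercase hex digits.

Key "kIMbe" = 6b 49 4d 62 65 is 5 bytes > B = 3, so hash it first: H(key) = c8, then zero-pad to 3 bytes: K' = c8 00 00.
K' ⊕ ipad = fe 36 36.  K' ⊕ opad = 94 5c 5c.
Inner input = (K'⊕ipad) ∥ m = fe 36 36 ∥ 90 ed dd 41 4b.
Inner hash: sum = 254+54+54+144+237+221+65+75 = 1104; mod 256 = 80 → 50.
Outer input = (K'⊕opad) ∥ inner = 94 5c 5c ∥ 50.
Outer hash (tag): sum = 148+92+92+80 = 412; mod 256 = 156 → 9c.

9c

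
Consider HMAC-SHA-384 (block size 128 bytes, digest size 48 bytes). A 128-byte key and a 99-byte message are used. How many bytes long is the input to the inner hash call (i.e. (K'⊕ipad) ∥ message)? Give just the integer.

227

Key is 128 ≤ 128 bytes, zero-padded: |K'| = 128.
Inner input = (K'⊕ipad) ∥ m → 128 + 99 = 227 bytes.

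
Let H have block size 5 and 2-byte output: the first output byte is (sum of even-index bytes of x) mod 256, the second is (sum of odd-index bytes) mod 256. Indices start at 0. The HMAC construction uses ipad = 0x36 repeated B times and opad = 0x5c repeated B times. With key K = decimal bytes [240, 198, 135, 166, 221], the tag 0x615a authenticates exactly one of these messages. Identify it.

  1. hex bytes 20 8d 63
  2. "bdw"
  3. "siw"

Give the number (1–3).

Key decimal bytes [240, 198, 135, 166, 221] = f0 c6 87 a6 dd is exactly B = 5 bytes: K' = f0 c6 87 a6 dd.
K' ⊕ ipad = c6 f0 b1 90 eb; K' ⊕ opad = ac 9a db fa 81.
m1: inner = H(c6 f0 b1 90 eb 20 8d 63) = ef 03; tag = H(ac 9a db fa 81 ef 03) = 0b83
m2: inner = H(c6 f0 b1 90 eb 62 64 77) = c6 59; tag = H(ac 9a db fa 81 c6 59) = 615a ← matches
m3: inner = H(c6 f0 b1 90 eb 73 69 77) = cb 6a; tag = H(ac 9a db fa 81 cb 6a) = 725f

2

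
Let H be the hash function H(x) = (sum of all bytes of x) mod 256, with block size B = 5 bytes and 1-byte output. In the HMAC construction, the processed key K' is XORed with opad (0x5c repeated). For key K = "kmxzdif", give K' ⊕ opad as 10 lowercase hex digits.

a15c5c5c5c

Key "kmxzdif" = 6b 6d 78 7a 64 69 66 is 7 bytes > B = 5, so hash it first: H(key) = fd, then zero-pad to 5 bytes: K' = fd 00 00 00 00.
XOR each byte with 0x5c: fd⊕5c=a1, 00⊕5c=5c, 00⊕5c=5c, 00⊕5c=5c, 00⊕5c=5c.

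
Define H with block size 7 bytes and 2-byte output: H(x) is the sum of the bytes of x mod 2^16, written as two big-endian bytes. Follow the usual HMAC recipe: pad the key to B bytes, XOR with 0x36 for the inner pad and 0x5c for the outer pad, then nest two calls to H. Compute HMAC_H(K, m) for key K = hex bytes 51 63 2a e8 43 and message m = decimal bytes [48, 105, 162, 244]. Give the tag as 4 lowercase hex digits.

0317

Key hex bytes 51 63 2a e8 43 is 5 bytes ≤ B = 7; zero-pad to 7 bytes: K' = 51 63 2a e8 43 00 00.
K' ⊕ ipad = 67 55 1c de 75 36 36.  K' ⊕ opad = 0d 3f 76 b4 1f 5c 5c.
Inner input = (K'⊕ipad) ∥ m = 67 55 1c de 75 36 36 ∥ 30 69 a2 f4.
Inner hash: sum = 103+85+28+222+117+54+54+48+105+162+244 = 1222 → 04 c6.
Outer input = (K'⊕opad) ∥ inner = 0d 3f 76 b4 1f 5c 5c ∥ 04 c6.
Outer hash (tag): sum = 13+63+118+180+31+92+92+4+198 = 791 → 03 17.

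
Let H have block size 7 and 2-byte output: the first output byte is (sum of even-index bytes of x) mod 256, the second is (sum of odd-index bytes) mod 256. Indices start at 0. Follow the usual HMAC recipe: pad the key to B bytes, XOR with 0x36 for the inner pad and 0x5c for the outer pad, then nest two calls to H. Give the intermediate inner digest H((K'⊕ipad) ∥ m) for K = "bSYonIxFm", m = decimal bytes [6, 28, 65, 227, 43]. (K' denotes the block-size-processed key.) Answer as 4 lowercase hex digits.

Key "bSYonIxFm" = 62 53 59 6f 6e 49 78 46 6d is 9 bytes > B = 7, so hash it first: H(key) = 0e 51, then zero-pad to 7 bytes: K' = 0e 51 00 00 00 00 00.
K' ⊕ ipad = 38 67 36 36 36 36 36.
Inner input = 38 67 36 36 36 36 36 ∥ 06 1c 41 e3 2b.
Inner hash: even-index sum = 473 mod 256 = 217; odd-index sum = 325 mod 256 = 69 → d9 45.

d945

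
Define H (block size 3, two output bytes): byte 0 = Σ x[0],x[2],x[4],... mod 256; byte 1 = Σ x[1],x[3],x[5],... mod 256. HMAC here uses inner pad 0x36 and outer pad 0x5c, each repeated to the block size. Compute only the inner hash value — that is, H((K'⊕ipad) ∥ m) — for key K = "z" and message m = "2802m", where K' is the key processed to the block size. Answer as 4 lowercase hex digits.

ec05

Key "z" = 7a is 1 byte ≤ B = 3; zero-pad to 3 bytes: K' = 7a 00 00.
K' ⊕ ipad = 4c 36 36.
Inner input = 4c 36 36 ∥ 32 38 30 32 6d.
Inner hash: even-index sum = 236 mod 256 = 236; odd-index sum = 261 mod 256 = 5 → ec 05.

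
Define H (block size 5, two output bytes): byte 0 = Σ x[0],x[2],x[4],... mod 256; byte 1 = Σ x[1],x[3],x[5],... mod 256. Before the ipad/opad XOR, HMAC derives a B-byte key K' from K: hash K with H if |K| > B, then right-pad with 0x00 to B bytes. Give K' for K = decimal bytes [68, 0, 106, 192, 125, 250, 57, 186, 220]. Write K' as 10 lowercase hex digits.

|K| = 9 > B = 5, so first hash the key.
H(K): even-index sum = 576 mod 256 = 64; odd-index sum = 628 mod 256 = 116 → 40 74.
Zero-pad H(K) = 40 74 to 5 bytes: K' = 40 74 00 00 00.

4074000000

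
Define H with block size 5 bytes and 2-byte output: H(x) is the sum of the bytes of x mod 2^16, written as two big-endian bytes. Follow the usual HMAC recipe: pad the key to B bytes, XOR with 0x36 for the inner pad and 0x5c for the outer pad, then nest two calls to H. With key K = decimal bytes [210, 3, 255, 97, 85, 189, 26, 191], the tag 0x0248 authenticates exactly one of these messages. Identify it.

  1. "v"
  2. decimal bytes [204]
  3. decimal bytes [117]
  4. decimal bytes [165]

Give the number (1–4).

Key decimal bytes [210, 3, 255, 97, 85, 189, 26, 191] = d2 03 ff 61 55 bd 1a bf is 8 bytes > B = 5, so hash it first: H(key) = 04 20, then zero-pad to 5 bytes: K' = 04 20 00 00 00.
K' ⊕ ipad = 32 16 36 36 36; K' ⊕ opad = 58 7c 5c 5c 5c.
m1: inner = H(32 16 36 36 36 76) = 01 60; tag = H(58 7c 5c 5c 5c 01 60) = 0249
m2: inner = H(32 16 36 36 36 cc) = 01 b6; tag = H(58 7c 5c 5c 5c 01 b6) = 029f
m3: inner = H(32 16 36 36 36 75) = 01 5f; tag = H(58 7c 5c 5c 5c 01 5f) = 0248 ← matches
m4: inner = H(32 16 36 36 36 a5) = 01 8f; tag = H(58 7c 5c 5c 5c 01 8f) = 0278

3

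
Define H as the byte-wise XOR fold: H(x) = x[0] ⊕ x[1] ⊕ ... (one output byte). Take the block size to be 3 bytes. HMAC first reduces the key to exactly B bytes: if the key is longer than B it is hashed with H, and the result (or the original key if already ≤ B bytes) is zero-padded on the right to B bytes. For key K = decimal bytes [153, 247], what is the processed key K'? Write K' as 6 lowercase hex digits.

Key decimal bytes [153, 247] = 99 f7 is 2 bytes ≤ B = 3; zero-pad to 3 bytes: K' = 99 f7 00.

99f700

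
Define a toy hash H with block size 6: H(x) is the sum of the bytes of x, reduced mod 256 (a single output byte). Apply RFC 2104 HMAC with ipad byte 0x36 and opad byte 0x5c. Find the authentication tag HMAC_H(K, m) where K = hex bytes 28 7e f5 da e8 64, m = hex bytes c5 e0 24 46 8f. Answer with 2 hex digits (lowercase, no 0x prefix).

94

Key hex bytes 28 7e f5 da e8 64 is exactly B = 6 bytes: K' = 28 7e f5 da e8 64.
K' ⊕ ipad = 1e 48 c3 ec de 52.  K' ⊕ opad = 74 22 a9 86 b4 38.
Inner input = (K'⊕ipad) ∥ m = 1e 48 c3 ec de 52 ∥ c5 e0 24 46 8f.
Inner hash: sum = 30+72+195+236+222+82+197+224+36+70+143 = 1507; mod 256 = 227 → e3.
Outer input = (K'⊕opad) ∥ inner = 74 22 a9 86 b4 38 ∥ e3.
Outer hash (tag): sum = 116+34+169+134+180+56+227 = 916; mod 256 = 148 → 94.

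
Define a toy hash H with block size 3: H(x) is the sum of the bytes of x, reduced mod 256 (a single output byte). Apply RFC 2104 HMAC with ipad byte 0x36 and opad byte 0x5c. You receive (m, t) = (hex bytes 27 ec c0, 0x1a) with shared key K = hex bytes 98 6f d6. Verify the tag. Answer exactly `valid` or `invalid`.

invalid

Key hex bytes 98 6f d6 is exactly B = 3 bytes: K' = 98 6f d6.
K' ⊕ ipad = ae 59 e0; K' ⊕ opad = c4 33 8a.
Inner hash: sum = 174+89+224+39+236+192 = 954; mod 256 = 186 → ba.
Outer hash (recomputed tag): sum = 196+51+138+186 = 571; mod 256 = 59 → 3b.
Recomputed tag = 3b; claimed = 1a → mismatch.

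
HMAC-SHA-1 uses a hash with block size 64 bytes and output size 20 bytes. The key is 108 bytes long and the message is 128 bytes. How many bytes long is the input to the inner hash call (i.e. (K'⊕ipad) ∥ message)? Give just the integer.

Key is 108 > 64 bytes, so it is hashed to 20 bytes then zero-padded to 64: |K'| = 64.
Inner input = (K'⊕ipad) ∥ m → 64 + 128 = 192 bytes.

192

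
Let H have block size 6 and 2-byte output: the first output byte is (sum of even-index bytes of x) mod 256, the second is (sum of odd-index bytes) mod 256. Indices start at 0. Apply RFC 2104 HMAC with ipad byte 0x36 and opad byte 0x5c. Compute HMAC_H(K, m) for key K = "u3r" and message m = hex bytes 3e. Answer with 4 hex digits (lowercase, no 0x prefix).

Key "u3r" = 75 33 72 is 3 bytes ≤ B = 6; zero-pad to 6 bytes: K' = 75 33 72 00 00 00.
K' ⊕ ipad = 43 05 44 36 36 36.  K' ⊕ opad = 29 6f 2e 5c 5c 5c.
Inner input = (K'⊕ipad) ∥ m = 43 05 44 36 36 36 ∥ 3e.
Inner hash: even-index sum = 251 mod 256 = 251; odd-index sum = 113 mod 256 = 113 → fb 71.
Outer input = (K'⊕opad) ∥ inner = 29 6f 2e 5c 5c 5c ∥ fb 71.
Outer hash (tag): even-index sum = 430 mod 256 = 174; odd-index sum = 408 mod 256 = 152 → ae 98.

ae98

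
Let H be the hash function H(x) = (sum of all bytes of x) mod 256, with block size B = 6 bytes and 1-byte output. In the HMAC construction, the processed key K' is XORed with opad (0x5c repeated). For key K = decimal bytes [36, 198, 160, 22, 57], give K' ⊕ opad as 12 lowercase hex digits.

Key decimal bytes [36, 198, 160, 22, 57] = 24 c6 a0 16 39 is 5 bytes ≤ B = 6; zero-pad to 6 bytes: K' = 24 c6 a0 16 39 00.
XOR each byte with 0x5c: 24⊕5c=78, c6⊕5c=9a, a0⊕5c=fc, 16⊕5c=4a, 39⊕5c=65, 00⊕5c=5c.

789afc4a655c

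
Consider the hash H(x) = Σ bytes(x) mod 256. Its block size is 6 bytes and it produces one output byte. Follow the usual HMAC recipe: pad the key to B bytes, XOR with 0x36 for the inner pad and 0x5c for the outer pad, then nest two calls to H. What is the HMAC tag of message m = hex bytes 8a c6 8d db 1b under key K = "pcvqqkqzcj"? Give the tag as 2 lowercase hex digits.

37

Key "pcvqqkqzcj" = 70 63 76 71 71 6b 71 7a 63 6a is 10 bytes > B = 6, so hash it first: H(key) = 4e, then zero-pad to 6 bytes: K' = 4e 00 00 00 00 00.
K' ⊕ ipad = 78 36 36 36 36 36.  K' ⊕ opad = 12 5c 5c 5c 5c 5c.
Inner input = (K'⊕ipad) ∥ m = 78 36 36 36 36 36 ∥ 8a c6 8d db 1b.
Inner hash: sum = 120+54+54+54+54+54+138+198+141+219+27 = 1113; mod 256 = 89 → 59.
Outer input = (K'⊕opad) ∥ inner = 12 5c 5c 5c 5c 5c ∥ 59.
Outer hash (tag): sum = 18+92+92+92+92+92+89 = 567; mod 256 = 55 → 37.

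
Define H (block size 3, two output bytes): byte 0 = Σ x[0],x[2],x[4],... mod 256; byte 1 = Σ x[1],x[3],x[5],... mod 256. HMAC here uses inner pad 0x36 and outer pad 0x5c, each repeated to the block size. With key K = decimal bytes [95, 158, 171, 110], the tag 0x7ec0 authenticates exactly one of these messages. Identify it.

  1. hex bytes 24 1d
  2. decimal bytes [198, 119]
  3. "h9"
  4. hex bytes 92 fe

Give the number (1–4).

4

Key decimal bytes [95, 158, 171, 110] = 5f 9e ab 6e is 4 bytes > B = 3, so hash it first: H(key) = 0a 0c, then zero-pad to 3 bytes: K' = 0a 0c 00.
K' ⊕ ipad = 3c 3a 36; K' ⊕ opad = 56 50 5c.
m1: inner = H(3c 3a 36 24 1d) = 8f 5e; tag = H(56 50 5c 8f 5e) = 10df
m2: inner = H(3c 3a 36 c6 77) = e9 00; tag = H(56 50 5c e9 00) = b239
m3: inner = H(3c 3a 36 68 39) = ab a2; tag = H(56 50 5c ab a2) = 54fb
m4: inner = H(3c 3a 36 92 fe) = 70 cc; tag = H(56 50 5c 70 cc) = 7ec0 ← matches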